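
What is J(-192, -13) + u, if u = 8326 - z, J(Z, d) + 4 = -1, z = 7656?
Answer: 665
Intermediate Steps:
J(Z, d) = -5 (J(Z, d) = -4 - 1 = -5)
u = 670 (u = 8326 - 1*7656 = 8326 - 7656 = 670)
J(-192, -13) + u = -5 + 670 = 665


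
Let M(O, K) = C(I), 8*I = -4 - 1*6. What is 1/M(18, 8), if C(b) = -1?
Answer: -1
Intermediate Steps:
I = -5/4 (I = (-4 - 1*6)/8 = (-4 - 6)/8 = (1/8)*(-10) = -5/4 ≈ -1.2500)
M(O, K) = -1
1/M(18, 8) = 1/(-1) = -1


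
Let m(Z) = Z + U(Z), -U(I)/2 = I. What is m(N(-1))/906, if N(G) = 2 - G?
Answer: -1/302 ≈ -0.0033113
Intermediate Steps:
U(I) = -2*I
m(Z) = -Z (m(Z) = Z - 2*Z = -Z)
m(N(-1))/906 = -(2 - 1*(-1))/906 = -(2 + 1)*(1/906) = -1*3*(1/906) = -3*1/906 = -1/302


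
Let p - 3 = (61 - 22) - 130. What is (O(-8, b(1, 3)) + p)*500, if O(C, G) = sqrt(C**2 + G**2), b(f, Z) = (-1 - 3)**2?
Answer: -44000 + 4000*sqrt(5) ≈ -35056.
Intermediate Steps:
b(f, Z) = 16 (b(f, Z) = (-4)**2 = 16)
p = -88 (p = 3 + ((61 - 22) - 130) = 3 + (39 - 130) = 3 - 91 = -88)
(O(-8, b(1, 3)) + p)*500 = (sqrt((-8)**2 + 16**2) - 88)*500 = (sqrt(64 + 256) - 88)*500 = (sqrt(320) - 88)*500 = (8*sqrt(5) - 88)*500 = (-88 + 8*sqrt(5))*500 = -44000 + 4000*sqrt(5)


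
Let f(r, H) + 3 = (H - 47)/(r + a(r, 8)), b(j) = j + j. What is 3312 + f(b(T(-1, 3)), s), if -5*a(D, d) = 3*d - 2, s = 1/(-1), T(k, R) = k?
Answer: 6633/2 ≈ 3316.5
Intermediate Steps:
s = -1
b(j) = 2*j
a(D, d) = ⅖ - 3*d/5 (a(D, d) = -(3*d - 2)/5 = -(-2 + 3*d)/5 = ⅖ - 3*d/5)
f(r, H) = -3 + (-47 + H)/(-22/5 + r) (f(r, H) = -3 + (H - 47)/(r + (⅖ - ⅗*8)) = -3 + (-47 + H)/(r + (⅖ - 24/5)) = -3 + (-47 + H)/(r - 22/5) = -3 + (-47 + H)/(-22/5 + r))
3312 + f(b(T(-1, 3)), s) = 3312 + (-169 - 30*(-1) + 5*(-1))/(-22 + 5*(2*(-1))) = 3312 + (-169 - 15*(-2) - 5)/(-22 + 5*(-2)) = 3312 + (-169 + 30 - 5)/(-22 - 10) = 3312 - 144/(-32) = 3312 - 1/32*(-144) = 3312 + 9/2 = 6633/2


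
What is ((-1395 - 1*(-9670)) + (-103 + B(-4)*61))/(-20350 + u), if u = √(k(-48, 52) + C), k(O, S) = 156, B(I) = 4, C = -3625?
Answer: -171265600/414125969 - 8416*I*√3469/414125969 ≈ -0.41356 - 0.0011969*I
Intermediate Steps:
u = I*√3469 (u = √(156 - 3625) = √(-3469) = I*√3469 ≈ 58.898*I)
((-1395 - 1*(-9670)) + (-103 + B(-4)*61))/(-20350 + u) = ((-1395 - 1*(-9670)) + (-103 + 4*61))/(-20350 + I*√3469) = ((-1395 + 9670) + (-103 + 244))/(-20350 + I*√3469) = (8275 + 141)/(-20350 + I*√3469) = 8416/(-20350 + I*√3469)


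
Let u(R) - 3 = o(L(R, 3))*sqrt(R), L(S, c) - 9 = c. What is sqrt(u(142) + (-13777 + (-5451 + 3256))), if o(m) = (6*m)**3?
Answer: sqrt(-15969 + 373248*sqrt(142)) ≈ 2105.2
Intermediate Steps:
L(S, c) = 9 + c
o(m) = 216*m**3
u(R) = 3 + 373248*sqrt(R) (u(R) = 3 + (216*(9 + 3)**3)*sqrt(R) = 3 + (216*12**3)*sqrt(R) = 3 + (216*1728)*sqrt(R) = 3 + 373248*sqrt(R))
sqrt(u(142) + (-13777 + (-5451 + 3256))) = sqrt((3 + 373248*sqrt(142)) + (-13777 + (-5451 + 3256))) = sqrt((3 + 373248*sqrt(142)) + (-13777 - 2195)) = sqrt((3 + 373248*sqrt(142)) - 15972) = sqrt(-15969 + 373248*sqrt(142))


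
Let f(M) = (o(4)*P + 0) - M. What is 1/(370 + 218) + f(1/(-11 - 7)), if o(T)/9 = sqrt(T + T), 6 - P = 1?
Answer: 101/1764 + 90*sqrt(2) ≈ 127.34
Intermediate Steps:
P = 5 (P = 6 - 1*1 = 6 - 1 = 5)
o(T) = 9*sqrt(2)*sqrt(T) (o(T) = 9*sqrt(T + T) = 9*sqrt(2*T) = 9*(sqrt(2)*sqrt(T)) = 9*sqrt(2)*sqrt(T))
f(M) = -M + 90*sqrt(2) (f(M) = ((9*sqrt(2)*sqrt(4))*5 + 0) - M = ((9*sqrt(2)*2)*5 + 0) - M = ((18*sqrt(2))*5 + 0) - M = (90*sqrt(2) + 0) - M = 90*sqrt(2) - M = -M + 90*sqrt(2))
1/(370 + 218) + f(1/(-11 - 7)) = 1/(370 + 218) + (-1/(-11 - 7) + 90*sqrt(2)) = 1/588 + (-1/(-18) + 90*sqrt(2)) = 1/588 + (-1*(-1/18) + 90*sqrt(2)) = 1/588 + (1/18 + 90*sqrt(2)) = 101/1764 + 90*sqrt(2)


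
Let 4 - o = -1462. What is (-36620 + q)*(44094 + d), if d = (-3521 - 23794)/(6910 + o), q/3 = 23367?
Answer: 4121556064983/2792 ≈ 1.4762e+9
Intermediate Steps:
q = 70101 (q = 3*23367 = 70101)
o = 1466 (o = 4 - 1*(-1462) = 4 + 1462 = 1466)
d = -9105/2792 (d = (-3521 - 23794)/(6910 + 1466) = -27315/8376 = -27315*1/8376 = -9105/2792 ≈ -3.2611)
(-36620 + q)*(44094 + d) = (-36620 + 70101)*(44094 - 9105/2792) = 33481*(123101343/2792) = 4121556064983/2792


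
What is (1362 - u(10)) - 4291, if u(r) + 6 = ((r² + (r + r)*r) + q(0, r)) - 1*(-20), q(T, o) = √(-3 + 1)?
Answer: -3243 - I*√2 ≈ -3243.0 - 1.4142*I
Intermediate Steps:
q(T, o) = I*√2 (q(T, o) = √(-2) = I*√2)
u(r) = 14 + 3*r² + I*√2 (u(r) = -6 + (((r² + (r + r)*r) + I*√2) - 1*(-20)) = -6 + (((r² + (2*r)*r) + I*√2) + 20) = -6 + (((r² + 2*r²) + I*√2) + 20) = -6 + ((3*r² + I*√2) + 20) = -6 + (20 + 3*r² + I*√2) = 14 + 3*r² + I*√2)
(1362 - u(10)) - 4291 = (1362 - (14 + 3*10² + I*√2)) - 4291 = (1362 - (14 + 3*100 + I*√2)) - 4291 = (1362 - (14 + 300 + I*√2)) - 4291 = (1362 - (314 + I*√2)) - 4291 = (1362 + (-314 - I*√2)) - 4291 = (1048 - I*√2) - 4291 = -3243 - I*√2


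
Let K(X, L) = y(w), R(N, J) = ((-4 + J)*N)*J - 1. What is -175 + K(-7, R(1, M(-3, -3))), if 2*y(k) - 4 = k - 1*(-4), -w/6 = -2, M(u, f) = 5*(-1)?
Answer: -165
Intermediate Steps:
M(u, f) = -5
w = 12 (w = -6*(-2) = 12)
R(N, J) = -1 + J*N*(-4 + J) (R(N, J) = (N*(-4 + J))*J - 1 = J*N*(-4 + J) - 1 = -1 + J*N*(-4 + J))
y(k) = 4 + k/2 (y(k) = 2 + (k - 1*(-4))/2 = 2 + (k + 4)/2 = 2 + (4 + k)/2 = 2 + (2 + k/2) = 4 + k/2)
K(X, L) = 10 (K(X, L) = 4 + (½)*12 = 4 + 6 = 10)
-175 + K(-7, R(1, M(-3, -3))) = -175 + 10 = -165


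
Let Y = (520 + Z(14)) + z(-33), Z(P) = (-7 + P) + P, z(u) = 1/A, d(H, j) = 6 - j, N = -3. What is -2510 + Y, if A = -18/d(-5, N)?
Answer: -3939/2 ≈ -1969.5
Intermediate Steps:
A = -2 (A = -18/(6 - 1*(-3)) = -18/(6 + 3) = -18/9 = -18*⅑ = -2)
z(u) = -½ (z(u) = 1/(-2) = -½)
Z(P) = -7 + 2*P
Y = 1081/2 (Y = (520 + (-7 + 2*14)) - ½ = (520 + (-7 + 28)) - ½ = (520 + 21) - ½ = 541 - ½ = 1081/2 ≈ 540.50)
-2510 + Y = -2510 + 1081/2 = -3939/2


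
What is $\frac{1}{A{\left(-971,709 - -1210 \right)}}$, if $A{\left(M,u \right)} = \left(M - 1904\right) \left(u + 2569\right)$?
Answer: $- \frac{1}{12903000} \approx -7.7501 \cdot 10^{-8}$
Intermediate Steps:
$A{\left(M,u \right)} = \left(-1904 + M\right) \left(2569 + u\right)$
$\frac{1}{A{\left(-971,709 - -1210 \right)}} = \frac{1}{-4891376 - 1904 \left(709 - -1210\right) + 2569 \left(-971\right) - 971 \left(709 - -1210\right)} = \frac{1}{-4891376 - 1904 \left(709 + 1210\right) - 2494499 - 971 \left(709 + 1210\right)} = \frac{1}{-4891376 - 3653776 - 2494499 - 1863349} = \frac{1}{-12903000} = - \frac{1}{12903000}$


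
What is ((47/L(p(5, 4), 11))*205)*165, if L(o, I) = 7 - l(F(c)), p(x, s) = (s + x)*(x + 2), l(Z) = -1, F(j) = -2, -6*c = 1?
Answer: 1589775/8 ≈ 1.9872e+5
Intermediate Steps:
c = -⅙ (c = -⅙*1 = -⅙ ≈ -0.16667)
p(x, s) = (2 + x)*(s + x) (p(x, s) = (s + x)*(2 + x) = (2 + x)*(s + x))
L(o, I) = 8 (L(o, I) = 7 - 1*(-1) = 7 + 1 = 8)
((47/L(p(5, 4), 11))*205)*165 = ((47/8)*205)*165 = (9635/8)*165 = 1589775/8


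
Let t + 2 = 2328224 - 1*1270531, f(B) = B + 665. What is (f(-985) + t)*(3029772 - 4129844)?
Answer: -1163184230712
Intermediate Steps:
f(B) = 665 + B
t = 1057691 (t = -2 + (2328224 - 1*1270531) = -2 + (2328224 - 1270531) = -2 + 1057693 = 1057691)
(f(-985) + t)*(3029772 - 4129844) = ((665 - 985) + 1057691)*(3029772 - 4129844) = (-320 + 1057691)*(-1100072) = 1057371*(-1100072) = -1163184230712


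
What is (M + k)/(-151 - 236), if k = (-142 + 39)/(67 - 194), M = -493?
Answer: 20836/16383 ≈ 1.2718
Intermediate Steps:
k = 103/127 (k = -103/(-127) = -103*(-1/127) = 103/127 ≈ 0.81102)
(M + k)/(-151 - 236) = (-493 + 103/127)/(-151 - 236) = -62508/127/(-387) = -62508/127*(-1/387) = 20836/16383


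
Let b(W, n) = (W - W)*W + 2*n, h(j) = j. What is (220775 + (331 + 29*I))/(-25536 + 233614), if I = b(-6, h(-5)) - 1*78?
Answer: 109277/104039 ≈ 1.0503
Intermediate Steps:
b(W, n) = 2*n (b(W, n) = 0*W + 2*n = 0 + 2*n = 2*n)
I = -88 (I = 2*(-5) - 1*78 = -10 - 78 = -88)
(220775 + (331 + 29*I))/(-25536 + 233614) = (220775 + (331 + 29*(-88)))/(-25536 + 233614) = (220775 + (331 - 2552))/208078 = (220775 - 2221)*(1/208078) = 218554*(1/208078) = 109277/104039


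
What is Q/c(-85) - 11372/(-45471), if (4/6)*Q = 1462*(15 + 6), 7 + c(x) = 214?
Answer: 10127681/45471 ≈ 222.73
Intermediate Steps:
c(x) = 207 (c(x) = -7 + 214 = 207)
Q = 46053 (Q = 3*(1462*(15 + 6))/2 = 3*(1462*21)/2 = (3/2)*30702 = 46053)
Q/c(-85) - 11372/(-45471) = 46053/207 - 11372/(-45471) = 46053*(1/207) - 11372*(-1/45471) = 5117/23 + 11372/45471 = 10127681/45471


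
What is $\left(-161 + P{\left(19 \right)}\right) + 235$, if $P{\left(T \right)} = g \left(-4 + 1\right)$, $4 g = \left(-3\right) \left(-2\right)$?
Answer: $\frac{139}{2} \approx 69.5$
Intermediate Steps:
$g = \frac{3}{2}$ ($g = \frac{\left(-3\right) \left(-2\right)}{4} = \frac{1}{4} \cdot 6 = \frac{3}{2} \approx 1.5$)
$P{\left(T \right)} = - \frac{9}{2}$ ($P{\left(T \right)} = \frac{3 \left(-4 + 1\right)}{2} = \frac{3}{2} \left(-3\right) = - \frac{9}{2}$)
$\left(-161 + P{\left(19 \right)}\right) + 235 = \left(-161 - \frac{9}{2}\right) + 235 = - \frac{331}{2} + 235 = \frac{139}{2}$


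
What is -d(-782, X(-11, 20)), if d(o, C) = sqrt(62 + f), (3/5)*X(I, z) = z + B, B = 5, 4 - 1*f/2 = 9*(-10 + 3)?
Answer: -14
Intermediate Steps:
f = 134 (f = 8 - 18*(-10 + 3) = 8 - 18*(-7) = 8 - 2*(-63) = 8 + 126 = 134)
X(I, z) = 25/3 + 5*z/3 (X(I, z) = 5*(z + 5)/3 = 5*(5 + z)/3 = 25/3 + 5*z/3)
d(o, C) = 14 (d(o, C) = sqrt(62 + 134) = sqrt(196) = 14)
-d(-782, X(-11, 20)) = -1*14 = -14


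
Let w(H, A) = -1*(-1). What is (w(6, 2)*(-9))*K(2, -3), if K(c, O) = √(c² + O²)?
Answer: -9*√13 ≈ -32.450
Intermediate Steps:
w(H, A) = 1
K(c, O) = √(O² + c²)
(w(6, 2)*(-9))*K(2, -3) = (1*(-9))*√((-3)² + 2²) = -9*√(9 + 4) = -9*√13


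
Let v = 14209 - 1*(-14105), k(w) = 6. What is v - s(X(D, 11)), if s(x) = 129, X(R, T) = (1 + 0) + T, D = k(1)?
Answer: 28185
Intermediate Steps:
D = 6
v = 28314 (v = 14209 + 14105 = 28314)
X(R, T) = 1 + T
v - s(X(D, 11)) = 28314 - 1*129 = 28314 - 129 = 28185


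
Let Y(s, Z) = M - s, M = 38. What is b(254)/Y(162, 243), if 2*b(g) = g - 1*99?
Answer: -5/8 ≈ -0.62500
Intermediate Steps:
b(g) = -99/2 + g/2 (b(g) = (g - 1*99)/2 = (g - 99)/2 = (-99 + g)/2 = -99/2 + g/2)
Y(s, Z) = 38 - s
b(254)/Y(162, 243) = (-99/2 + (1/2)*254)/(38 - 1*162) = (-99/2 + 127)/(38 - 162) = (155/2)/(-124) = (155/2)*(-1/124) = -5/8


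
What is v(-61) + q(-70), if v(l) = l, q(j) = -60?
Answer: -121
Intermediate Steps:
v(-61) + q(-70) = -61 - 60 = -121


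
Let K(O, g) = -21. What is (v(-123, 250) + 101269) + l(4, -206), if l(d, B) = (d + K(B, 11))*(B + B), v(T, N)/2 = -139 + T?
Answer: 107749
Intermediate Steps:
v(T, N) = -278 + 2*T (v(T, N) = 2*(-139 + T) = -278 + 2*T)
l(d, B) = 2*B*(-21 + d) (l(d, B) = (d - 21)*(B + B) = (-21 + d)*(2*B) = 2*B*(-21 + d))
(v(-123, 250) + 101269) + l(4, -206) = ((-278 + 2*(-123)) + 101269) + 2*(-206)*(-21 + 4) = ((-278 - 246) + 101269) + 2*(-206)*(-17) = (-524 + 101269) + 7004 = 100745 + 7004 = 107749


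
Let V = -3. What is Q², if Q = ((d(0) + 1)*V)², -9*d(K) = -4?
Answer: 28561/81 ≈ 352.60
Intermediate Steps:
d(K) = 4/9 (d(K) = -⅑*(-4) = 4/9)
Q = 169/9 (Q = ((4/9 + 1)*(-3))² = ((13/9)*(-3))² = (-13/3)² = 169/9 ≈ 18.778)
Q² = (169/9)² = 28561/81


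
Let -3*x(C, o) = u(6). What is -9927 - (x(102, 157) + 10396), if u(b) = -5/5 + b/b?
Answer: -20323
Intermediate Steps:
u(b) = 0 (u(b) = -5*1/5 + 1 = -1 + 1 = 0)
x(C, o) = 0 (x(C, o) = -1/3*0 = 0)
-9927 - (x(102, 157) + 10396) = -9927 - (0 + 10396) = -9927 - 1*10396 = -9927 - 10396 = -20323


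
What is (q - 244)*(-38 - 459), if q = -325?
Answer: 282793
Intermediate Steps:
(q - 244)*(-38 - 459) = (-325 - 244)*(-38 - 459) = -569*(-497) = 282793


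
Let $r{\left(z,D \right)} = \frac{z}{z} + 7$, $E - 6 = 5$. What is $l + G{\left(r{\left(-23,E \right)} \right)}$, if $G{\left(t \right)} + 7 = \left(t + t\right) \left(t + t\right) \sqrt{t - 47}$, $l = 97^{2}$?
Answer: $9402 + 256 i \sqrt{39} \approx 9402.0 + 1598.7 i$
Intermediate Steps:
$E = 11$ ($E = 6 + 5 = 11$)
$l = 9409$
$r{\left(z,D \right)} = 8$ ($r{\left(z,D \right)} = 1 + 7 = 8$)
$G{\left(t \right)} = -7 + 4 t^{2} \sqrt{-47 + t}$ ($G{\left(t \right)} = -7 + \left(t + t\right) \left(t + t\right) \sqrt{t - 47} = -7 + 2 t 2 t \sqrt{-47 + t} = -7 + 4 t^{2} \sqrt{-47 + t}$)
$l + G{\left(r{\left(-23,E \right)} \right)} = 9409 - \left(7 - 4 \cdot 8^{2} \sqrt{-47 + 8}\right) = 9409 - \left(7 - 256 \sqrt{-39}\right) = 9409 - \left(7 - 256 i \sqrt{39}\right) = 9402 + 256 i \sqrt{39}$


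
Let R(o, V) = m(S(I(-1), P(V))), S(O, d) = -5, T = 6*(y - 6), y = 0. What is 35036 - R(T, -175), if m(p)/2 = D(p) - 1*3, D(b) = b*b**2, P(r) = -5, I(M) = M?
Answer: 35292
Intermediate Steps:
D(b) = b**3
T = -36 (T = 6*(0 - 6) = 6*(-6) = -36)
m(p) = -6 + 2*p**3 (m(p) = 2*(p**3 - 1*3) = 2*(p**3 - 3) = 2*(-3 + p**3) = -6 + 2*p**3)
R(o, V) = -256 (R(o, V) = -6 + 2*(-5)**3 = -6 + 2*(-125) = -6 - 250 = -256)
35036 - R(T, -175) = 35036 - 1*(-256) = 35036 + 256 = 35292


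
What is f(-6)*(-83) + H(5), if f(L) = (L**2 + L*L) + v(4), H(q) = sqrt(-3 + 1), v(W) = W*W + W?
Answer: -7636 + I*sqrt(2) ≈ -7636.0 + 1.4142*I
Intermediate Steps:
v(W) = W + W**2 (v(W) = W**2 + W = W + W**2)
H(q) = I*sqrt(2) (H(q) = sqrt(-2) = I*sqrt(2))
f(L) = 20 + 2*L**2 (f(L) = (L**2 + L*L) + 4*(1 + 4) = (L**2 + L**2) + 4*5 = 2*L**2 + 20 = 20 + 2*L**2)
f(-6)*(-83) + H(5) = (20 + 2*(-6)**2)*(-83) + I*sqrt(2) = (20 + 2*36)*(-83) + I*sqrt(2) = (20 + 72)*(-83) + I*sqrt(2) = 92*(-83) + I*sqrt(2) = -7636 + I*sqrt(2)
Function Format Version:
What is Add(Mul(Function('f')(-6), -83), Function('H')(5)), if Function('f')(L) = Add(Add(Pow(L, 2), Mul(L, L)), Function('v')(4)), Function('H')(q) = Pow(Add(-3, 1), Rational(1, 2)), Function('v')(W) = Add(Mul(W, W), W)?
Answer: Add(-7636, Mul(I, Pow(2, Rational(1, 2)))) ≈ Add(-7636.0, Mul(1.4142, I))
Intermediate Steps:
Function('v')(W) = Add(W, Pow(W, 2)) (Function('v')(W) = Add(Pow(W, 2), W) = Add(W, Pow(W, 2)))
Function('H')(q) = Mul(I, Pow(2, Rational(1, 2))) (Function('H')(q) = Pow(-2, Rational(1, 2)) = Mul(I, Pow(2, Rational(1, 2))))
Function('f')(L) = Add(20, Mul(2, Pow(L, 2))) (Function('f')(L) = Add(Add(Pow(L, 2), Mul(L, L)), Mul(4, Add(1, 4))) = Add(Add(Pow(L, 2), Pow(L, 2)), Mul(4, 5)) = Add(Mul(2, Pow(L, 2)), 20) = Add(20, Mul(2, Pow(L, 2))))
Add(Mul(Function('f')(-6), -83), Function('H')(5)) = Add(Mul(Add(20, Mul(2, Pow(-6, 2))), -83), Mul(I, Pow(2, Rational(1, 2)))) = Add(Mul(Add(20, Mul(2, 36)), -83), Mul(I, Pow(2, Rational(1, 2)))) = Add(Mul(Add(20, 72), -83), Mul(I, Pow(2, Rational(1, 2)))) = Add(Mul(92, -83), Mul(I, Pow(2, Rational(1, 2)))) = Add(-7636, Mul(I, Pow(2, Rational(1, 2))))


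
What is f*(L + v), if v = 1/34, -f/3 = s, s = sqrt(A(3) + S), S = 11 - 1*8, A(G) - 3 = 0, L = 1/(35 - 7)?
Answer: -93*sqrt(6)/476 ≈ -0.47858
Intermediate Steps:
L = 1/28 ≈ 0.035714
A(G) = 3 (A(G) = 3 + 0 = 3)
S = 3 (S = 11 - 8 = 3)
s = sqrt(6) (s = sqrt(3 + 3) = sqrt(6) ≈ 2.4495)
f = -3*sqrt(6) ≈ -7.3485
v = 1/34 ≈ 0.029412
f*(L + v) = (-3*sqrt(6))*(1/28 + 1/34) = -3*sqrt(6)*(31/476) = -93*sqrt(6)/476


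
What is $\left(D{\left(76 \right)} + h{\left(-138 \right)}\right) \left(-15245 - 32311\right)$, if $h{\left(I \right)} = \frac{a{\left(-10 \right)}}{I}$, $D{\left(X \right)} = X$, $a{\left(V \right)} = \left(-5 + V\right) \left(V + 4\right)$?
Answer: $- \frac{82414548}{23} \approx -3.5832 \cdot 10^{6}$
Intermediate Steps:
$a{\left(V \right)} = \left(-5 + V\right) \left(4 + V\right)$
$h{\left(I \right)} = \frac{90}{I}$ ($h{\left(I \right)} = \frac{-20 + \left(-10\right)^{2} - -10}{I} = \frac{-20 + 100 + 10}{I} = \frac{90}{I}$)
$\left(D{\left(76 \right)} + h{\left(-138 \right)}\right) \left(-15245 - 32311\right) = \left(76 + \frac{90}{-138}\right) \left(-15245 - 32311\right) = \left(76 + 90 \left(- \frac{1}{138}\right)\right) \left(-47556\right) = \left(76 - \frac{15}{23}\right) \left(-47556\right) = \frac{1733}{23} \left(-47556\right) = - \frac{82414548}{23}$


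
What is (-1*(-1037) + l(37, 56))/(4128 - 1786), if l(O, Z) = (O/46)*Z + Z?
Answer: 26175/53866 ≈ 0.48593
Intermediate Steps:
l(O, Z) = Z + O*Z/46 (l(O, Z) = (O/46)*Z + Z = O*Z/46 + Z = Z + O*Z/46)
(-1*(-1037) + l(37, 56))/(4128 - 1786) = (-1*(-1037) + (1/46)*56*(46 + 37))/(4128 - 1786) = (1037 + (1/46)*56*83)/2342 = (1037 + 2324/23)*(1/2342) = (26175/23)*(1/2342) = 26175/53866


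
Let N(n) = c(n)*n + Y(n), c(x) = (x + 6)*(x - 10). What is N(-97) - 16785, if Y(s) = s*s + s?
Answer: -951962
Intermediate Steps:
c(x) = (-10 + x)*(6 + x) (c(x) = (6 + x)*(-10 + x) = (-10 + x)*(6 + x))
Y(s) = s + s² (Y(s) = s² + s = s + s²)
N(n) = n*(1 + n) + n*(-60 + n² - 4*n) (N(n) = (-60 + n² - 4*n)*n + n*(1 + n) = n*(-60 + n² - 4*n) + n*(1 + n) = n*(1 + n) + n*(-60 + n² - 4*n))
N(-97) - 16785 = -97*(-59 + (-97)² - 3*(-97)) - 16785 = -97*(-59 + 9409 + 291) - 16785 = -97*9641 - 16785 = -935177 - 16785 = -951962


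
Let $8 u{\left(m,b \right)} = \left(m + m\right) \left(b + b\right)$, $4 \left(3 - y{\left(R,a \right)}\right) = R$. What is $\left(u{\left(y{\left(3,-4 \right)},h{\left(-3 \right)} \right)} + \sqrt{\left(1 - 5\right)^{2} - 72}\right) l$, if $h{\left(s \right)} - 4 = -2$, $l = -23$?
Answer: $- \frac{207}{4} - 46 i \sqrt{14} \approx -51.75 - 172.12 i$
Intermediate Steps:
$y{\left(R,a \right)} = 3 - \frac{R}{4}$
$h{\left(s \right)} = 2$ ($h{\left(s \right)} = 4 - 2 = 2$)
$u{\left(m,b \right)} = \frac{b m}{2}$ ($u{\left(m,b \right)} = \frac{\left(m + m\right) \left(b + b\right)}{8} = \frac{2 m 2 b}{8} = \frac{4 b m}{8} = \frac{b m}{2}$)
$\left(u{\left(y{\left(3,-4 \right)},h{\left(-3 \right)} \right)} + \sqrt{\left(1 - 5\right)^{2} - 72}\right) l = \left(\frac{1}{2} \cdot 2 \left(3 - \frac{3}{4}\right) + \sqrt{\left(1 - 5\right)^{2} - 72}\right) \left(-23\right) = \left(\frac{1}{2} \cdot 2 \left(3 - \frac{3}{4}\right) + \sqrt{\left(-4\right)^{2} - 72}\right) \left(-23\right) = \left(\frac{1}{2} \cdot 2 \cdot \frac{9}{4} + \sqrt{16 - 72}\right) \left(-23\right) = \left(\frac{9}{4} + \sqrt{-56}\right) \left(-23\right) = \left(\frac{9}{4} + 2 i \sqrt{14}\right) \left(-23\right) = - \frac{207}{4} - 46 i \sqrt{14}$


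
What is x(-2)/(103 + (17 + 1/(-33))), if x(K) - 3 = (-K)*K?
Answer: -33/3959 ≈ -0.0083354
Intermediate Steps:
x(K) = 3 - K² (x(K) = 3 + (-K)*K = 3 - K²)
x(-2)/(103 + (17 + 1/(-33))) = (3 - 1*(-2)²)/(103 + (17 + 1/(-33))) = (3 - 1*4)/(103 + (17 - 1/33)) = (3 - 4)/(103 + 560/33) = -1/(3959/33) = (33/3959)*(-1) = -33/3959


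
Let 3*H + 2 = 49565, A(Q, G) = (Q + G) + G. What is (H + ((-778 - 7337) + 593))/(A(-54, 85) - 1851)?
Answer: -8999/1735 ≈ -5.1867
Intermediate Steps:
A(Q, G) = Q + 2*G (A(Q, G) = (G + Q) + G = Q + 2*G)
H = 16521 (H = -⅔ + (⅓)*49565 = -⅔ + 49565/3 = 16521)
(H + ((-778 - 7337) + 593))/(A(-54, 85) - 1851) = (16521 + ((-778 - 7337) + 593))/((-54 + 2*85) - 1851) = (16521 + (-8115 + 593))/((-54 + 170) - 1851) = (16521 - 7522)/(116 - 1851) = 8999/(-1735) = 8999*(-1/1735) = -8999/1735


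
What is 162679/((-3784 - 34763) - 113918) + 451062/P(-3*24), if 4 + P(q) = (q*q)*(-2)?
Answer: -35229237209/790683490 ≈ -44.555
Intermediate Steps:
P(q) = -4 - 2*q² (P(q) = -4 + (q*q)*(-2) = -4 + q²*(-2) = -4 - 2*q²)
162679/((-3784 - 34763) - 113918) + 451062/P(-3*24) = 162679/((-3784 - 34763) - 113918) + 451062/(-4 - 2*(-3*24)²) = 162679/(-38547 - 113918) + 451062/(-4 - 2*(-72)²) = 162679/(-152465) + 451062/(-4 - 2*5184) = 162679*(-1/152465) + 451062/(-4 - 10368) = -162679/152465 + 451062/(-10372) = -162679/152465 + 451062*(-1/10372) = -162679/152465 - 225531/5186 = -35229237209/790683490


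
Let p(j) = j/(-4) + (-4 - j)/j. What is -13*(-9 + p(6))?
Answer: 949/6 ≈ 158.17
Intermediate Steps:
p(j) = -j/4 + (-4 - j)/j (p(j) = j*(-1/4) + (-4 - j)/j = -j/4 + (-4 - j)/j)
-13*(-9 + p(6)) = -13*(-9 + (-1 - 4/6 - 1/4*6)) = -13*(-9 + (-1 - 4*1/6 - 3/2)) = -13*(-9 + (-1 - 2/3 - 3/2)) = -13*(-9 - 19/6) = -13*(-73/6) = 949/6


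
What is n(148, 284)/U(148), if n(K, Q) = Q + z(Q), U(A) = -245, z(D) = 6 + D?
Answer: -82/35 ≈ -2.3429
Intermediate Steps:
n(K, Q) = 6 + 2*Q (n(K, Q) = Q + (6 + Q) = 6 + 2*Q)
n(148, 284)/U(148) = (6 + 2*284)/(-245) = (6 + 568)*(-1/245) = 574*(-1/245) = -82/35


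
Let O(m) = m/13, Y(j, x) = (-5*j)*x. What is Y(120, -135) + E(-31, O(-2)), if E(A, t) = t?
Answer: 1052998/13 ≈ 81000.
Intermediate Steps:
Y(j, x) = -5*j*x
O(m) = m/13 (O(m) = m*(1/13) = m/13)
Y(120, -135) + E(-31, O(-2)) = -5*120*(-135) + (1/13)*(-2) = 81000 - 2/13 = 1052998/13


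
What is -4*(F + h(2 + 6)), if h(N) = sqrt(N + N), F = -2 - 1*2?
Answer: 0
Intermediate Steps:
F = -4 (F = -2 - 2 = -4)
h(N) = sqrt(2)*sqrt(N) (h(N) = sqrt(2*N) = sqrt(2)*sqrt(N))
-4*(F + h(2 + 6)) = -4*(-4 + sqrt(2)*sqrt(2 + 6)) = -4*(-4 + sqrt(2)*sqrt(8)) = -4*(-4 + sqrt(2)*(2*sqrt(2))) = -4*(-4 + 4) = -4*0 = 0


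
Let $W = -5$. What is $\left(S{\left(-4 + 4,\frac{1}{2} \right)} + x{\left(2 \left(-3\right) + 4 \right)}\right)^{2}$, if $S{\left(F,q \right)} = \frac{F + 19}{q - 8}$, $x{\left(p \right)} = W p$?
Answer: $\frac{12544}{225} \approx 55.751$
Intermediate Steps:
$x{\left(p \right)} = - 5 p$
$S{\left(F,q \right)} = \frac{19 + F}{-8 + q}$
$\left(S{\left(-4 + 4,\frac{1}{2} \right)} + x{\left(2 \left(-3\right) + 4 \right)}\right)^{2} = \left(\frac{19 + \left(-4 + 4\right)}{-8 + \frac{1}{2}} - 5 \left(2 \left(-3\right) + 4\right)\right)^{2} = \left(\frac{19 + 0}{-8 + \frac{1}{2}} - 5 \left(-6 + 4\right)\right)^{2} = \left(\frac{1}{- \frac{15}{2}} \cdot 19 - -10\right)^{2} = \left(\left(- \frac{2}{15}\right) 19 + 10\right)^{2} = \left(- \frac{38}{15} + 10\right)^{2} = \left(\frac{112}{15}\right)^{2} = \frac{12544}{225}$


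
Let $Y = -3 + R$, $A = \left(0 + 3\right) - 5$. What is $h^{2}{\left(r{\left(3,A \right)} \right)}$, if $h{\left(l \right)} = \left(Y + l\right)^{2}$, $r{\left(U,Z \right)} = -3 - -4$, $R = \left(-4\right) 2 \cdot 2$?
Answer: $104976$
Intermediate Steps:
$R = -16$ ($R = \left(-8\right) 2 = -16$)
$A = -2$ ($A = 3 - 5 = -2$)
$r{\left(U,Z \right)} = 1$ ($r{\left(U,Z \right)} = -3 + 4 = 1$)
$Y = -19$ ($Y = -3 - 16 = -19$)
$h{\left(l \right)} = \left(-19 + l\right)^{2}$
$h^{2}{\left(r{\left(3,A \right)} \right)} = \left(\left(-19 + 1\right)^{2}\right)^{2} = \left(\left(-18\right)^{2}\right)^{2} = 324^{2} = 104976$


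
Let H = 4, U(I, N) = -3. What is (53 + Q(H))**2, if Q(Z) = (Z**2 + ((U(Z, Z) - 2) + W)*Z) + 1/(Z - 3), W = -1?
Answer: 2116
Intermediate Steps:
Q(Z) = Z**2 + 1/(-3 + Z) - 6*Z (Q(Z) = (Z**2 + ((-3 - 2) - 1)*Z) + 1/(Z - 3) = (Z**2 + (-5 - 1)*Z) + 1/(-3 + Z) = (Z**2 - 6*Z) + 1/(-3 + Z) = Z**2 + 1/(-3 + Z) - 6*Z)
(53 + Q(H))**2 = (53 + (1 + 4**3 - 9*4**2 + 18*4)/(-3 + 4))**2 = (53 + (1 + 64 - 9*16 + 72)/1)**2 = (53 + 1*(1 + 64 - 144 + 72))**2 = (53 + 1*(-7))**2 = (53 - 7)**2 = 46**2 = 2116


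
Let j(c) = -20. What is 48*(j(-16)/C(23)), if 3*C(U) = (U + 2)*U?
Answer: -576/115 ≈ -5.0087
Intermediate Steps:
C(U) = U*(2 + U)/3 (C(U) = ((U + 2)*U)/3 = ((2 + U)*U)/3 = (U*(2 + U))/3 = U*(2 + U)/3)
48*(j(-16)/C(23)) = 48*(-20*3/(23*(2 + 23))) = 48*(-20/((1/3)*23*25)) = 48*(-20/575/3) = 48*(-20*3/575) = 48*(-12/115) = -576/115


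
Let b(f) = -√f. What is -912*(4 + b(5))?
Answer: -3648 + 912*√5 ≈ -1608.7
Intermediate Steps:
-912*(4 + b(5)) = -912*(4 - √5) = -304*(12 - 3*√5) = -3648 + 912*√5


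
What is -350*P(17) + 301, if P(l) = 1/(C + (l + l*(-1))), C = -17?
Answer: 5467/17 ≈ 321.59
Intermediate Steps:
P(l) = -1/17 (P(l) = 1/(-17 + (l + l*(-1))) = 1/(-17 + (l - l)) = 1/(-17 + 0) = 1/(-17) = -1/17)
-350*P(17) + 301 = -350*(-1/17) + 301 = 350/17 + 301 = 5467/17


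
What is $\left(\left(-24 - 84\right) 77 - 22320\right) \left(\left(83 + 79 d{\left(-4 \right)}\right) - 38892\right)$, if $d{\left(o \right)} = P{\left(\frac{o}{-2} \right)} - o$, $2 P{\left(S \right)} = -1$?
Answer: $1180481670$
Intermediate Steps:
$P{\left(S \right)} = - \frac{1}{2}$ ($P{\left(S \right)} = \frac{1}{2} \left(-1\right) = - \frac{1}{2}$)
$d{\left(o \right)} = - \frac{1}{2} - o$
$\left(\left(-24 - 84\right) 77 - 22320\right) \left(\left(83 + 79 d{\left(-4 \right)}\right) - 38892\right) = \left(\left(-24 - 84\right) 77 - 22320\right) \left(\left(83 + 79 \left(- \frac{1}{2} - -4\right)\right) - 38892\right) = \left(\left(-108\right) 77 - 22320\right) \left(\left(83 + 79 \left(- \frac{1}{2} + 4\right)\right) - 38892\right) = \left(-8316 - 22320\right) \left(\left(83 + 79 \cdot \frac{7}{2}\right) - 38892\right) = - 30636 \left(\left(83 + \frac{553}{2}\right) - 38892\right) = - 30636 \left(\frac{719}{2} - 38892\right) = \left(-30636\right) \left(- \frac{77065}{2}\right) = 1180481670$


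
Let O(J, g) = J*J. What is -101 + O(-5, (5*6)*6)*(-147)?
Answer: -3776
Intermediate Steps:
O(J, g) = J²
-101 + O(-5, (5*6)*6)*(-147) = -101 + (-5)²*(-147) = -101 + 25*(-147) = -101 - 3675 = -3776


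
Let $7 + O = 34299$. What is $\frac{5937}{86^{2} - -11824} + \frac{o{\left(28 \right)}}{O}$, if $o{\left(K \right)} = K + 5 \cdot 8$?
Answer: $\frac{51224641}{164773060} \approx 0.31088$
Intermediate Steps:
$O = 34292$ ($O = -7 + 34299 = 34292$)
$o{\left(K \right)} = 40 + K$ ($o{\left(K \right)} = K + 40 = 40 + K$)
$\frac{5937}{86^{2} - -11824} + \frac{o{\left(28 \right)}}{O} = \frac{5937}{86^{2} - -11824} + \frac{40 + 28}{34292} = \frac{5937}{7396 + 11824} + 68 \cdot \frac{1}{34292} = \frac{5937}{19220} + \frac{17}{8573} = \frac{51224641}{164773060}$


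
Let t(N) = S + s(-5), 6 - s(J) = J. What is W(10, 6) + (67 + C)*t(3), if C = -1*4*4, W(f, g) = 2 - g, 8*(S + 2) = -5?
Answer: 3385/8 ≈ 423.13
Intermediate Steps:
S = -21/8 (S = -2 + (⅛)*(-5) = -2 - 5/8 = -21/8 ≈ -2.6250)
s(J) = 6 - J
C = -16 (C = -4*4 = -16)
t(N) = 67/8 (t(N) = -21/8 + (6 - 1*(-5)) = -21/8 + (6 + 5) = -21/8 + 11 = 67/8)
W(10, 6) + (67 + C)*t(3) = (2 - 1*6) + (67 - 16)*(67/8) = (2 - 6) + 51*(67/8) = -4 + 3417/8 = 3385/8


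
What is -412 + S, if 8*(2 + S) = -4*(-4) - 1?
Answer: -3297/8 ≈ -412.13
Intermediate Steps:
S = -1/8 (S = -2 + (-4*(-4) - 1)/8 = -2 + (16 - 1)/8 = -2 + (1/8)*15 = -2 + 15/8 = -1/8 ≈ -0.12500)
-412 + S = -412 - 1/8 = -3297/8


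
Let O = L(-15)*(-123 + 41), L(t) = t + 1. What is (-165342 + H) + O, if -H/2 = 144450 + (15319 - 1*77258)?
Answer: -329216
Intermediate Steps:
L(t) = 1 + t
H = -165022 (H = -2*(144450 + (15319 - 1*77258)) = -2*(144450 + (15319 - 77258)) = -2*(144450 - 61939) = -2*82511 = -165022)
O = 1148 (O = (1 - 15)*(-123 + 41) = -14*(-82) = 1148)
(-165342 + H) + O = (-165342 - 165022) + 1148 = -330364 + 1148 = -329216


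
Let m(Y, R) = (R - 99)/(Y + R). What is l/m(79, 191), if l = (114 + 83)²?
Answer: 5239215/46 ≈ 1.1390e+5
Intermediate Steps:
m(Y, R) = (-99 + R)/(R + Y)
l = 38809 (l = 197² = 38809)
l/m(79, 191) = 38809/(((-99 + 191)/(191 + 79))) = 38809/((92/270)) = 38809/(((1/270)*92)) = 38809/(46/135) = 38809*(135/46) = 5239215/46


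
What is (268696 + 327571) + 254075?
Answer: 850342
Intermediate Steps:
(268696 + 327571) + 254075 = 596267 + 254075 = 850342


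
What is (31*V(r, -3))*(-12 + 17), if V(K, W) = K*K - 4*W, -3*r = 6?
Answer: 2480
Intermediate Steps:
r = -2 (r = -1/3*6 = -2)
V(K, W) = K**2 - 4*W
(31*V(r, -3))*(-12 + 17) = (31*((-2)**2 - 4*(-3)))*(-12 + 17) = (31*(4 + 12))*5 = (31*16)*5 = 496*5 = 2480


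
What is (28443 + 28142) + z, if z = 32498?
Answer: 89083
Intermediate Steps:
(28443 + 28142) + z = (28443 + 28142) + 32498 = 56585 + 32498 = 89083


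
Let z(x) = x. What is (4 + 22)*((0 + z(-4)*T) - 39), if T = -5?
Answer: -494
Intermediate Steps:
(4 + 22)*((0 + z(-4)*T) - 39) = (4 + 22)*((0 - 4*(-5)) - 39) = 26*((0 + 20) - 39) = 26*(20 - 39) = 26*(-19) = -494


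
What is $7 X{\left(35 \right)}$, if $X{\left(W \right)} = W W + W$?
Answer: $8820$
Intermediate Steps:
$X{\left(W \right)} = W + W^{2}$ ($X{\left(W \right)} = W^{2} + W = W + W^{2}$)
$7 X{\left(35 \right)} = 7 \cdot 35 \left(1 + 35\right) = 7 \cdot 35 \cdot 36 = 7 \cdot 1260 = 8820$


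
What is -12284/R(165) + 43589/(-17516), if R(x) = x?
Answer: -222358729/2890140 ≈ -76.937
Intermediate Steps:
-12284/R(165) + 43589/(-17516) = -12284/165 + 43589/(-17516) = -12284*1/165 + 43589*(-1/17516) = -12284/165 - 43589/17516 = -222358729/2890140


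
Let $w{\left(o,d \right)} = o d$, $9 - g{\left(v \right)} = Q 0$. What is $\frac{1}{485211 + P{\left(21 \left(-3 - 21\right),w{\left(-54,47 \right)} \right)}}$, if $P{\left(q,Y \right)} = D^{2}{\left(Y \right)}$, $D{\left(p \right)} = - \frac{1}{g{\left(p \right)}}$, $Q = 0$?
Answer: $\frac{81}{39302092} \approx 2.061 \cdot 10^{-6}$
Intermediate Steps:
$g{\left(v \right)} = 9$ ($g{\left(v \right)} = 9 - 0 \cdot 0 = 9 - 0 = 9 + 0 = 9$)
$D{\left(p \right)} = - \frac{1}{9}$
$w{\left(o,d \right)} = d o$
$P{\left(q,Y \right)} = \frac{1}{81}$ ($P{\left(q,Y \right)} = \left(- \frac{1}{9}\right)^{2} = \frac{1}{81}$)
$\frac{1}{485211 + P{\left(21 \left(-3 - 21\right),w{\left(-54,47 \right)} \right)}} = \frac{1}{485211 + \frac{1}{81}} = \frac{1}{\frac{39302092}{81}} = \frac{81}{39302092}$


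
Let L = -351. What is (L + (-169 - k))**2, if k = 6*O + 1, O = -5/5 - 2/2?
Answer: 259081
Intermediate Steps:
O = -2 (O = -5*1/5 - 2*1/2 = -1 - 1 = -2)
k = -11 (k = 6*(-2) + 1 = -12 + 1 = -11)
(L + (-169 - k))**2 = (-351 + (-169 - 1*(-11)))**2 = (-351 + (-169 + 11))**2 = (-351 - 158)**2 = (-509)**2 = 259081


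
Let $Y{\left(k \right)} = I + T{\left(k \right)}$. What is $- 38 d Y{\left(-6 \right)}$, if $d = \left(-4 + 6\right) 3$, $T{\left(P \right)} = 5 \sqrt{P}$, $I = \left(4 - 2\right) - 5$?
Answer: $684 - 1140 i \sqrt{6} \approx 684.0 - 2792.4 i$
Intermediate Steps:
$I = -3$ ($I = \left(4 - 2\right) - 5 = 2 - 5 = -3$)
$d = 6$ ($d = 2 \cdot 3 = 6$)
$Y{\left(k \right)} = -3 + 5 \sqrt{k}$
$- 38 d Y{\left(-6 \right)} = \left(-38\right) 6 \left(-3 + 5 \sqrt{-6}\right) = - 228 \left(-3 + 5 i \sqrt{6}\right) = 684 - 1140 i \sqrt{6}$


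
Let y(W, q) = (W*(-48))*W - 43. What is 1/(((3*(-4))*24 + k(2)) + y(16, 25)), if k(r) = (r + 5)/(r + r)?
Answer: -4/50469 ≈ -7.9257e-5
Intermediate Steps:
y(W, q) = -43 - 48*W**2 (y(W, q) = (-48*W)*W - 43 = -48*W**2 - 43 = -43 - 48*W**2)
k(r) = (5 + r)/(2*r) (k(r) = (5 + r)/((2*r)) = (5 + r)*(1/(2*r)) = (5 + r)/(2*r))
1/(((3*(-4))*24 + k(2)) + y(16, 25)) = 1/(((3*(-4))*24 + (1/2)*(5 + 2)/2) + (-43 - 48*16**2)) = 1/((-12*24 + (1/2)*(1/2)*7) + (-43 - 48*256)) = 1/((-288 + 7/4) + (-43 - 12288)) = 1/(-1145/4 - 12331) = 1/(-50469/4) = -4/50469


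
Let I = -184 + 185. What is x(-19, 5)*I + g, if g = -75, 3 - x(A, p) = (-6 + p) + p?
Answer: -76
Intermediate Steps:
x(A, p) = 9 - 2*p (x(A, p) = 3 - ((-6 + p) + p) = 3 - (-6 + 2*p) = 3 + (6 - 2*p) = 9 - 2*p)
I = 1
x(-19, 5)*I + g = (9 - 2*5)*1 - 75 = (9 - 10)*1 - 75 = -1*1 - 75 = -1 - 75 = -76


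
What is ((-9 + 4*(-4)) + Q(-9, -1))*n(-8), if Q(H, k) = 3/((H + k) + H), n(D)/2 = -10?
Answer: 9560/19 ≈ 503.16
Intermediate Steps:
n(D) = -20 (n(D) = 2*(-10) = -20)
Q(H, k) = 3/(k + 2*H)
((-9 + 4*(-4)) + Q(-9, -1))*n(-8) = ((-9 + 4*(-4)) + 3/(-1 + 2*(-9)))*(-20) = ((-9 - 16) + 3/(-1 - 18))*(-20) = (-25 + 3/(-19))*(-20) = (-25 + 3*(-1/19))*(-20) = (-25 - 3/19)*(-20) = -478/19*(-20) = 9560/19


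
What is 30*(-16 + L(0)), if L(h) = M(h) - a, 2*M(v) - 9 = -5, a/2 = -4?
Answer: -180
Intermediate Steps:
a = -8 (a = 2*(-4) = -8)
M(v) = 2 (M(v) = 9/2 + (1/2)*(-5) = 9/2 - 5/2 = 2)
L(h) = 10 (L(h) = 2 - 1*(-8) = 2 + 8 = 10)
30*(-16 + L(0)) = 30*(-16 + 10) = 30*(-6) = -180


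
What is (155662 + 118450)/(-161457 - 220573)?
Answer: -137056/191015 ≈ -0.71751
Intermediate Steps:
(155662 + 118450)/(-161457 - 220573) = 274112/(-382030) = 274112*(-1/382030) = -137056/191015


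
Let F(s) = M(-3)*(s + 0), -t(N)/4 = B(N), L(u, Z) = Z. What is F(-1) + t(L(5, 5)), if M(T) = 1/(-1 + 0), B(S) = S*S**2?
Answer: -499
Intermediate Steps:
B(S) = S**3
M(T) = -1 (M(T) = 1/(-1) = -1)
t(N) = -4*N**3
F(s) = -s (F(s) = -(s + 0) = -s)
F(-1) + t(L(5, 5)) = -1*(-1) - 4*5**3 = 1 - 4*125 = 1 - 500 = -499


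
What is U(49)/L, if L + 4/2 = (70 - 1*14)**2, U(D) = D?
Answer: 49/3134 ≈ 0.015635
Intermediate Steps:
L = 3134 (L = -2 + (70 - 1*14)**2 = -2 + (70 - 14)**2 = -2 + 56**2 = -2 + 3136 = 3134)
U(49)/L = 49/3134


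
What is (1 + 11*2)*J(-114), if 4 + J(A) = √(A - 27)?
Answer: -92 + 23*I*√141 ≈ -92.0 + 273.11*I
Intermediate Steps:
J(A) = -4 + √(-27 + A) (J(A) = -4 + √(A - 27) = -4 + √(-27 + A))
(1 + 11*2)*J(-114) = (1 + 11*2)*(-4 + √(-27 - 114)) = (1 + 22)*(-4 + √(-141)) = 23*(-4 + I*√141) = -92 + 23*I*√141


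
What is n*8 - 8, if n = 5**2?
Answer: 192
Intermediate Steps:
n = 25
n*8 - 8 = 25*8 - 8 = 200 - 8 = 192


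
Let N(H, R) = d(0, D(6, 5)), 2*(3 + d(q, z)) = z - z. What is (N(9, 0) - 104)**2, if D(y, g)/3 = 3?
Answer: 11449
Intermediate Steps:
D(y, g) = 9 (D(y, g) = 3*3 = 9)
d(q, z) = -3 (d(q, z) = -3 + (z - z)/2 = -3 + (1/2)*0 = -3 + 0 = -3)
N(H, R) = -3
(N(9, 0) - 104)**2 = (-3 - 104)**2 = (-107)**2 = 11449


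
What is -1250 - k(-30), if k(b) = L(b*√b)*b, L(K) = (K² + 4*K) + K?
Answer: -811250 - 4500*I*√30 ≈ -8.1125e+5 - 24648.0*I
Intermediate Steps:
L(K) = K² + 5*K
k(b) = b^(5/2)*(5 + b^(3/2)) (k(b) = ((b*√b)*(5 + b*√b))*b = (b^(3/2)*(5 + b^(3/2)))*b = b^(5/2)*(5 + b^(3/2)))
-1250 - k(-30) = -1250 - ((-30)⁴ + 5*(-30)^(5/2)) = -1250 - (810000 + 5*(900*I*√30)) = -1250 - (810000 + 4500*I*√30) = -1250 + (-810000 - 4500*I*√30) = -811250 - 4500*I*√30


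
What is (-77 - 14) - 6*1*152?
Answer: -1003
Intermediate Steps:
(-77 - 14) - 6*1*152 = -91 - 6*152 = -91 - 912 = -1003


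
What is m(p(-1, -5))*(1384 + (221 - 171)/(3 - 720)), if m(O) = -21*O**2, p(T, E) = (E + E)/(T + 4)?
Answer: -694594600/2151 ≈ -3.2292e+5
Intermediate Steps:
p(T, E) = 2*E/(4 + T) (p(T, E) = (2*E)/(4 + T) = 2*E/(4 + T))
m(p(-1, -5))*(1384 + (221 - 171)/(3 - 720)) = (-21*100/(4 - 1)**2)*(1384 + (221 - 171)/(3 - 720)) = (-21*(2*(-5)/3)**2)*(1384 + 50/(-717)) = (-21*(2*(-5)*(1/3))**2)*(1384 + 50*(-1/717)) = (-21*(-10/3)**2)*(1384 - 50/717) = -21*100/9*(992278/717) = -700/3*992278/717 = -694594600/2151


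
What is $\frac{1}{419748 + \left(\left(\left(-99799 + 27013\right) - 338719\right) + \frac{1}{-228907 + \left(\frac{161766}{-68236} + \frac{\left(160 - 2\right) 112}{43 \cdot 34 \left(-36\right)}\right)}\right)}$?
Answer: $\frac{51381604340327}{423538564352853139} \approx 0.00012132$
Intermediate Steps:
$\frac{1}{419748 + \left(\left(\left(-99799 + 27013\right) - 338719\right) + \frac{1}{-228907 + \left(\frac{161766}{-68236} + \frac{\left(160 - 2\right) 112}{43 \cdot 34 \left(-36\right)}\right)}\right)} = \frac{1}{419748 + \left(\left(-72786 - 338719\right) + \frac{1}{-228907 + \left(161766 \left(- \frac{1}{68236}\right) + \frac{158 \cdot 112}{1462 \left(-36\right)}\right)}\right)} = \frac{1}{419748 - \left(411505 - \frac{1}{-228907 - \left(\frac{80883}{34118} - \frac{17696}{-52632}\right)}\right)} = \frac{1}{419748 - \left(411505 - \frac{1}{-228907 + \left(- \frac{80883}{34118} + 17696 \left(- \frac{1}{52632}\right)\right)}\right)} = \frac{1}{419748 - \left(411505 - \frac{1}{-228907 - \frac{607598273}{224462322}}\right)} = \frac{1}{419748 - \left(411505 - \frac{1}{- \frac{51381604340327}{224462322}}\right)} = \frac{1}{419748 - \frac{21143787094290724457}{51381604340327}} = \frac{1}{\frac{423538564352853139}{51381604340327}} = \frac{51381604340327}{423538564352853139}$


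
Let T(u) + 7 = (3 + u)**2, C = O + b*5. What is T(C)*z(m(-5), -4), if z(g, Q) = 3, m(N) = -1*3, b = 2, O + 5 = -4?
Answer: 27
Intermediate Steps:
O = -9 (O = -5 - 4 = -9)
m(N) = -3
C = 1 (C = -9 + 2*5 = -9 + 10 = 1)
T(u) = -7 + (3 + u)**2
T(C)*z(m(-5), -4) = (-7 + (3 + 1)**2)*3 = (-7 + 4**2)*3 = (-7 + 16)*3 = 9*3 = 27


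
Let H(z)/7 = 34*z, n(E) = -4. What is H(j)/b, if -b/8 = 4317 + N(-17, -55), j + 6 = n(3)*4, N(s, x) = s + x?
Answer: 1309/8490 ≈ 0.15418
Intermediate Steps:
j = -22 (j = -6 - 4*4 = -6 - 16 = -22)
H(z) = 238*z (H(z) = 7*(34*z) = 238*z)
b = -33960 (b = -8*(4317 + (-17 - 55)) = -8*(4317 - 72) = -8*4245 = -33960)
H(j)/b = (238*(-22))/(-33960) = -5236*(-1/33960) = 1309/8490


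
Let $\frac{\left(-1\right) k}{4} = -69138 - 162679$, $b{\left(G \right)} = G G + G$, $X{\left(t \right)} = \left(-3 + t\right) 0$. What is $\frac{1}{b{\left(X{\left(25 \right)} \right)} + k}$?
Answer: $\frac{1}{927268} \approx 1.0784 \cdot 10^{-6}$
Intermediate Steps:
$X{\left(t \right)} = 0$
$b{\left(G \right)} = G + G^{2}$ ($b{\left(G \right)} = G^{2} + G = G + G^{2}$)
$k = 927268$ ($k = - 4 \left(-69138 - 162679\right) = \left(-4\right) \left(-231817\right) = 927268$)
$\frac{1}{b{\left(X{\left(25 \right)} \right)} + k} = \frac{1}{0 \left(1 + 0\right) + 927268} = \frac{1}{0 \cdot 1 + 927268} = \frac{1}{0 + 927268} = \frac{1}{927268}$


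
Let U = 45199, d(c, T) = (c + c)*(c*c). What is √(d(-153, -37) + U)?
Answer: I*√7117955 ≈ 2667.9*I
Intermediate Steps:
d(c, T) = 2*c³ (d(c, T) = (2*c)*c² = 2*c³)
√(d(-153, -37) + U) = √(2*(-153)³ + 45199) = √(2*(-3581577) + 45199) = √(-7163154 + 45199) = √(-7117955) = I*√7117955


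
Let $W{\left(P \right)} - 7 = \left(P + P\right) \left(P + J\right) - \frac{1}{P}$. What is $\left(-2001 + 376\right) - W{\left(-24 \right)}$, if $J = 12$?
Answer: $- \frac{52993}{24} \approx -2208.0$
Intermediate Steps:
$W{\left(P \right)} = 7 - \frac{1}{P} + 2 P \left(12 + P\right)$ ($W{\left(P \right)} = 7 + \left(\left(P + P\right) \left(P + 12\right) - \frac{1}{P}\right) = 7 + \left(2 P \left(12 + P\right) - \frac{1}{P}\right) = 7 + \left(- \frac{1}{P} + 2 P \left(12 + P\right)\right) = 7 - \frac{1}{P} + 2 P \left(12 + P\right)$)
$\left(-2001 + 376\right) - W{\left(-24 \right)} = \left(-2001 + 376\right) - \left(7 - \frac{1}{-24} + 2 \left(-24\right)^{2} + 24 \left(-24\right)\right) = -1625 - \left(7 - - \frac{1}{24} + 2 \cdot 576 - 576\right) = -1625 - \left(7 + \frac{1}{24} + 1152 - 576\right) = -1625 - \frac{13993}{24} = - \frac{52993}{24}$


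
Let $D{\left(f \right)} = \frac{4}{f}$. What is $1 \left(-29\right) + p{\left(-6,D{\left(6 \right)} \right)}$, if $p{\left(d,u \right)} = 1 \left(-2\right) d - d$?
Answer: $-11$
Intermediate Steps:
$p{\left(d,u \right)} = - 3 d$ ($p{\left(d,u \right)} = - 2 d - d = - 3 d$)
$1 \left(-29\right) + p{\left(-6,D{\left(6 \right)} \right)} = 1 \left(-29\right) - -18 = -29 + 18 = -11$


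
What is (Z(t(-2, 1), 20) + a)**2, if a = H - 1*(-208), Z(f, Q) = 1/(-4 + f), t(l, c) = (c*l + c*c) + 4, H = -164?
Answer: 1849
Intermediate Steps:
t(l, c) = 4 + c**2 + c*l (t(l, c) = (c*l + c**2) + 4 = (c**2 + c*l) + 4 = 4 + c**2 + c*l)
a = 44 (a = -164 - 1*(-208) = -164 + 208 = 44)
(Z(t(-2, 1), 20) + a)**2 = (1/(-4 + (4 + 1**2 + 1*(-2))) + 44)**2 = (1/(-4 + (4 + 1 - 2)) + 44)**2 = (1/(-4 + 3) + 44)**2 = (1/(-1) + 44)**2 = (-1 + 44)**2 = 43**2 = 1849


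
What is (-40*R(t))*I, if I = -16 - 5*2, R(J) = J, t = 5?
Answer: 5200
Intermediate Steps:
I = -26 (I = -16 - 10 = -26)
(-40*R(t))*I = -40*5*(-26) = -200*(-26) = 5200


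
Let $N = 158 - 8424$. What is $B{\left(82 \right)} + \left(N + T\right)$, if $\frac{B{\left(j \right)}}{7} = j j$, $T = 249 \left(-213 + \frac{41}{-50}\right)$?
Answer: $- \frac{721959}{50} \approx -14439.0$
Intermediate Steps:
$T = - \frac{2662059}{50}$ ($T = 249 \left(-213 + 41 \left(- \frac{1}{50}\right)\right) = 249 \left(-213 - \frac{41}{50}\right) = 249 \left(- \frac{10691}{50}\right) = - \frac{2662059}{50} \approx -53241.0$)
$B{\left(j \right)} = 7 j^{2}$ ($B{\left(j \right)} = 7 j j = 7 j^{2}$)
$N = -8266$ ($N = 158 - 8424 = -8266$)
$B{\left(82 \right)} + \left(N + T\right) = 7 \cdot 82^{2} - \frac{3075359}{50} = 7 \cdot 6724 - \frac{3075359}{50} = 47068 - \frac{3075359}{50} = - \frac{721959}{50}$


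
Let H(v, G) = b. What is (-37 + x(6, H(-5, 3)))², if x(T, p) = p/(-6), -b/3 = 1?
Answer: 5329/4 ≈ 1332.3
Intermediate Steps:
b = -3 (b = -3*1 = -3)
H(v, G) = -3
x(T, p) = -p/6 (x(T, p) = p*(-⅙) = -p/6)
(-37 + x(6, H(-5, 3)))² = (-37 - ⅙*(-3))² = (-37 + ½)² = (-73/2)² = 5329/4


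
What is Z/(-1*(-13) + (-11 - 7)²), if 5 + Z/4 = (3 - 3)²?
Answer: -20/337 ≈ -0.059347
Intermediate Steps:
Z = -20 (Z = -20 + 4*(3 - 3)² = -20 + 4*0² = -20 + 4*0 = -20 + 0 = -20)
Z/(-1*(-13) + (-11 - 7)²) = -20/(-1*(-13) + (-11 - 7)²) = -20/(13 + (-18)²) = -20/(13 + 324) = -20/337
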